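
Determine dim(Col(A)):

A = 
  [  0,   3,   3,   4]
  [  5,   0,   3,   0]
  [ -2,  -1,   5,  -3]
dim(Col(A)) = 3

Row reduce:
Swap R1 ↔ R2
R3 → R3 + (2/5)·R1
R3 → R3 + (1/3)·R2
REF = 
  [   5,    0,    3,    0]
  [   0,    3,    3,    4]
  [   0,    0, 36/5, -5/3]
Pivot columns: 1, 2, 3 → 3 pivots.
dim(Col(A)) = number of pivot columns = 3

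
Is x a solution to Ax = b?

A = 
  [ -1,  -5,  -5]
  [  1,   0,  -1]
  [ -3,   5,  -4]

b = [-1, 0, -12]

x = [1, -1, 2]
No

Ax = [-6, -1, -16] ≠ b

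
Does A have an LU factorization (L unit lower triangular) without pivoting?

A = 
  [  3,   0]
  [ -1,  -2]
Yes.
A[1,1] = 3 ≠ 0, so Gaussian elimination proceeds without a row swap: multiplier ℓ₂₁ = (-1)/(3) = -1/3, and U[2,2] = -2 - (-1/3)(0) = -2.
L = 
  [   1,    0]
  [-1/3,    1]
U = 
  [  3,   0]
  [  0,  -2]
Check row 2 of LU: [(-1/3)(3), (-1/3)(0) + (-2)] = [-1, -2] = row 2 of A ✓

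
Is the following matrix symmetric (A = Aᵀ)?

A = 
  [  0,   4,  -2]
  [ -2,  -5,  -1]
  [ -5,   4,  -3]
No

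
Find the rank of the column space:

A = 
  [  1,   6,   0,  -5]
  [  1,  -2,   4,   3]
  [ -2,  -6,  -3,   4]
Row reduce:
R2 → R2 - (1)·R1
R3 → R3 + (2)·R1
R3 → R3 + (3/4)·R2
REF = 
  [  1,   6,   0,  -5]
  [  0,  -8,   4,   8]
  [  0,   0,   0,   0]
Pivot columns: 1, 2 → 2 pivots.
dim(Col(A)) = number of pivot columns = 2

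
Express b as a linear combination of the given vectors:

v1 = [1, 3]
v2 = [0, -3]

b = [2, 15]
c1 = 2, c2 = -3

b = 2·v1 + -3·v2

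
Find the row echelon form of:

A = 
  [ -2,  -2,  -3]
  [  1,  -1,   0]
Row operations:
R2 → R2 + (1/2)·R1

Resulting echelon form:
REF = 
  [  -2,   -2,   -3]
  [   0,   -2, -3/2]

Rank = 2 (number of non-zero pivot rows).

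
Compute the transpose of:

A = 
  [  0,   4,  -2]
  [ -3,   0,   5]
Aᵀ = 
  [  0,  -3]
  [  4,   0]
  [ -2,   5]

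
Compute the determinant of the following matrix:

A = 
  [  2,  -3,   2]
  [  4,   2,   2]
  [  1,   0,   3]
38

Cofactor expansion along row 1:
det(A) = (2)·((2)(3) - (2)(0)) - (-3)·((4)(3) - (2)(1)) + (2)·((4)(0) - (2)(1))
  = (2)(6) - (-3)(10) + (2)(-2)
  = 38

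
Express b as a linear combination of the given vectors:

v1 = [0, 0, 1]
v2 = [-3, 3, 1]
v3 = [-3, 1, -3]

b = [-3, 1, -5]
c1 = -2, c2 = 0, c3 = 1

b = -2·v1 + 0·v2 + 1·v3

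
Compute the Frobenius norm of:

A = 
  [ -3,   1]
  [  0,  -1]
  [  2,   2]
||A||_F = 4.359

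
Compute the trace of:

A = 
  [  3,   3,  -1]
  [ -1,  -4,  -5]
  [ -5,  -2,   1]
0

tr(A) = 3 + -4 + 1 = 0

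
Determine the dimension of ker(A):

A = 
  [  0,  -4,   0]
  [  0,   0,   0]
nullity(A) = 2

Row reduce:
(no row operations needed)
REF = 
  [  0,  -4,   0]
  [  0,   0,   0]
Pivot columns: 2 → 1 pivot.
rank(A) = 1, so nullity(A) = 3 - 1 = 2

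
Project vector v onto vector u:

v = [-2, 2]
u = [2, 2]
v·u = (-2)(2) + (2)(2) = 0
u·u = (2)² + (2)² = 8
proj_u(v) = (v·u / u·u) × u = (0/8) × u = (0) × u

proj_u(v) = [0, 0]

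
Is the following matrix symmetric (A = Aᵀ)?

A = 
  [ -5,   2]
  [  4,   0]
No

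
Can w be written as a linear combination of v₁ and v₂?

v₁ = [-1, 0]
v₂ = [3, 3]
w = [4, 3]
Yes

Form the augmented matrix and row-reduce:
[v₁|v₂|w] = 
  [ -1,   3,   4]
  [  0,   3,   3]
(already in echelon form — no row operations needed)

No row of the form [0 0 | nonzero], so the system is consistent. Back-substitution gives c₁ = -1, c₂ = 1: w = (-1)·v₁ + (1)·v₂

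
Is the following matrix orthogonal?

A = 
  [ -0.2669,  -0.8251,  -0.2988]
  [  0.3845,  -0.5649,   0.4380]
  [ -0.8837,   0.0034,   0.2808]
No

AᵀA = 
  [  1,   0,   0]
  [  0,   0.9999,   0.0001]
  [  0,   0.0001,   0.3600]
≠ I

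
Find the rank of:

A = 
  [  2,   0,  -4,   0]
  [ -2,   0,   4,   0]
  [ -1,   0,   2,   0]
Row reduce:
R2 → R2 + (1)·R1
R3 → R3 + (1/2)·R1
REF = 
  [  2,   0,  -4,   0]
  [  0,   0,   0,   0]
  [  0,   0,   0,   0]
Pivot columns: 1 → 1 pivot.

rank(A) = 1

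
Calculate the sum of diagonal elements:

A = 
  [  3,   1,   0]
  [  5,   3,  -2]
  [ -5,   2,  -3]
3

tr(A) = 3 + 3 + -3 = 3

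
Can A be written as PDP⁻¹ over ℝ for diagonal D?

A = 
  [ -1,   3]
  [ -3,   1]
No

tr(A) = 0, det(A) = 8
Characteristic polynomial: λ² - tr(A)λ + det(A) = λ² + 8
λ² + 8 = 0  ⇒  λ = (0 ± √((0)² - 4·(8)))/2 = (0 ± √(-32))/2
  = 2i√2,  -2i√2
Eigenvalues: 2i√2, -2i√2  (≈ 0 + 2.828i, 0 - 2.828i)
Has complex eigenvalues (not diagonalizable over ℝ).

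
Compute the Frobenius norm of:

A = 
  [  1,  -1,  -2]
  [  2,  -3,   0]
||A||_F = 4.359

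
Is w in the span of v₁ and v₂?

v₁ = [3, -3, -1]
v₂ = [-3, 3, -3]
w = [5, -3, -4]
No

Form the augmented matrix and row-reduce:
[v₁|v₂|w] = 
  [  3,  -3,   5]
  [ -3,   3,  -3]
  [ -1,  -3,  -4]
R2 → R2 + (1)·R1
R3 → R3 + (1/3)·R1
Swap R2 ↔ R3
REF = 
  [   3,   -3,    5]
  [   0,   -4, -7/3]
  [   0,    0,    2]

Row 3 reads [0 0 | 2], i.e. 0 = 2, so the system is inconsistent and w ∉ span{v₁, v₂}.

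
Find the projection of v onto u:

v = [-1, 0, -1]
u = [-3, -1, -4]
v·u = (-1)(-3) + (0)(-1) + (-1)(-4) = 7
u·u = (-3)² + (-1)² + (-4)² = 26
proj_u(v) = (v·u / u·u) × u = (7/26) × u

proj_u(v) = [-21/26, -7/26, -14/13]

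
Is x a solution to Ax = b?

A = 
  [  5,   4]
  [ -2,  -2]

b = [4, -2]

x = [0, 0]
No

Ax = [0, 0] ≠ b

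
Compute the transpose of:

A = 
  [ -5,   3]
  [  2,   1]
Aᵀ = 
  [ -5,   2]
  [  3,   1]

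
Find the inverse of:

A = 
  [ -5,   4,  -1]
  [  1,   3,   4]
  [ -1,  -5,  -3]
det(A) = (-5)·((3)(-3) - (4)(-5)) - (4)·((1)(-3) - (4)(-1)) + (-1)·((1)(-5) - (3)(-1))
  = (-5)(11) - (4)(1) + (-1)(-2)
  = -57
det(A) = -57 ≠ 0, so A is invertible.

Cofactors Cᵢⱼ = (-1)ⁱ⁺ʲ·Mᵢⱼ:
C = 
  [ 11,  -1,  -2]
  [ 17,  14, -29]
  [ 19,  19, -19]

adj(A) = Cᵀ:
adj(A) = 
  [ 11,  17,  19]
  [ -1,  14,  19]
  [ -2, -29, -19]

A⁻¹ = (-1/57) · adj(A):
A⁻¹ = 
  [-11/57, -17/57,   -1/3]
  [  1/57, -14/57,   -1/3]
  [  2/57,  29/57,    1/3]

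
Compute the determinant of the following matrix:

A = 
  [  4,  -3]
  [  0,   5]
For a 2×2 matrix, det = ad - bc = (4)(5) - (-3)(0) = 20

det(A) = 20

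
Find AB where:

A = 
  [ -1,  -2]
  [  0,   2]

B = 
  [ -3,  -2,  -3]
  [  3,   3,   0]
AB = 
  [ -3,  -4,   3]
  [  6,   6,   0]

A is 2×2 and B is 2×3, so AB is 2×3. Each entry is (row of A)·(column of B):
AB[1,1] = (-1)(-3) + (-2)(3) = -3
AB[1,2] = (-1)(-2) + (-2)(3) = -4
AB[1,3] = (-1)(-3) + (-2)(0) = 3
AB[2,1] = (0)(-3) + (2)(3) = 6
AB[2,2] = (0)(-2) + (2)(3) = 6
AB[2,3] = (0)(-3) + (2)(0) = 0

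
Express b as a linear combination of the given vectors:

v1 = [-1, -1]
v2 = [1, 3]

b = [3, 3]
c1 = -3, c2 = 0

b = -3·v1 + 0·v2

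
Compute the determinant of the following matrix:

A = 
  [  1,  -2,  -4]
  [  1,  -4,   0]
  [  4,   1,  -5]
-58

Cofactor expansion along row 1:
det(A) = (1)·((-4)(-5) - (0)(1)) - (-2)·((1)(-5) - (0)(4)) + (-4)·((1)(1) - (-4)(4))
  = (1)(20) - (-2)(-5) + (-4)(17)
  = -58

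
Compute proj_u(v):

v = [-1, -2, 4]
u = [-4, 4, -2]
v·u = (-1)(-4) + (-2)(4) + (4)(-2) = -12
u·u = (-4)² + (4)² + (-2)² = 36
proj_u(v) = (v·u / u·u) × u = (-12/36) × u = (-1/3) × u

proj_u(v) = [4/3, -4/3, 2/3]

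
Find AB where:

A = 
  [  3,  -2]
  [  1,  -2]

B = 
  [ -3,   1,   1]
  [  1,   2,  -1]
A is 2×2 and B is 2×3, so AB is 2×3. Each entry is (row of A)·(column of B):
AB[1,1] = (3)(-3) + (-2)(1) = -11
AB[1,2] = (3)(1) + (-2)(2) = -1
AB[1,3] = (3)(1) + (-2)(-1) = 5
AB[2,1] = (1)(-3) + (-2)(1) = -5
AB[2,2] = (1)(1) + (-2)(2) = -3
AB[2,3] = (1)(1) + (-2)(-1) = 3

AB = 
  [-11,  -1,   5]
  [ -5,  -3,   3]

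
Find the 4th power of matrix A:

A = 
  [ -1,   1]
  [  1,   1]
A^4 = 
  [  4,   0]
  [  0,   4]

A² = A·A:
A²[1,1] = (-1)(-1) + (1)(1) = 2
A²[1,2] = (-1)(1) + (1)(1) = 0
A²[2,1] = (1)(-1) + (1)(1) = 0
A²[2,2] = (1)(1) + (1)(1) = 2
A² = 
  [  2,   0]
  [  0,   2]

A^3 = A^2·A:
A^3[1,1] = (2)(-1) + (0)(1) = -2
A^3[1,2] = (2)(1) + (0)(1) = 2
A^3[2,1] = (0)(-1) + (2)(1) = 2
A^3[2,2] = (0)(1) + (2)(1) = 2
A^3 = 
  [ -2,   2]
  [  2,   2]

A^4 = A^3·A:
A^4[1,1] = (-2)(-1) + (2)(1) = 4
A^4[1,2] = (-2)(1) + (2)(1) = 0
A^4[2,1] = (2)(-1) + (2)(1) = 0
A^4[2,2] = (2)(1) + (2)(1) = 4
A^4 = 
  [  4,   0]
  [  0,   4]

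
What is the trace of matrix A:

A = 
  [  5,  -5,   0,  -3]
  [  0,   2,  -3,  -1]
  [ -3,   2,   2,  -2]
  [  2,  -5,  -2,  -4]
5

tr(A) = 5 + 2 + 2 + -4 = 5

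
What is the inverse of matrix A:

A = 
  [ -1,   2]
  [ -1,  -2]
det(A) = (-1)(-2) - (2)(-1) = 4
For a 2×2 matrix, A⁻¹ = (1/det(A)) · [[d, -b], [-c, a]]
    = (1/4) · [[-2, -2], [1, -1]]

A⁻¹ = 
  [-1/2, -1/2]
  [ 1/4, -1/4]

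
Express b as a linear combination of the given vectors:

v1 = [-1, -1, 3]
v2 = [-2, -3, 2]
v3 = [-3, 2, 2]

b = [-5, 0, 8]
c1 = 2, c2 = 0, c3 = 1

b = 2·v1 + 0·v2 + 1·v3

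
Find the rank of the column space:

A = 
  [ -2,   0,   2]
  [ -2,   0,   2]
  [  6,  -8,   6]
dim(Col(A)) = 2

Row reduce:
R2 → R2 - (1)·R1
R3 → R3 + (3)·R1
Swap R2 ↔ R3
REF = 
  [ -2,   0,   2]
  [  0,  -8,  12]
  [  0,   0,   0]
Pivot columns: 1, 2 → 2 pivots.
dim(Col(A)) = number of pivot columns = 2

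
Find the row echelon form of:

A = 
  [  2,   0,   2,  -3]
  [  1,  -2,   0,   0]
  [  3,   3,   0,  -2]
Row operations:
R2 → R2 - (1/2)·R1
R3 → R3 - (3/2)·R1
R3 → R3 + (3/2)·R2

Resulting echelon form:
REF = 
  [   2,    0,    2,   -3]
  [   0,   -2,   -1,  3/2]
  [   0,    0, -9/2, 19/4]

Rank = 3 (number of non-zero pivot rows).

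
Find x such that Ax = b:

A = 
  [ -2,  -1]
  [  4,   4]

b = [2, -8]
x = [0, -2]

Row reduce the augmented matrix [A|b]:
R2 → R2 + (2)·R1
REF = 
  [ -2,  -1,   2]
  [  0,   2,  -4]

Back-substitution:
x₂ = (-4) / 2 = -2
x₁ = (2 - (-1)(-2)) / (-2) = 0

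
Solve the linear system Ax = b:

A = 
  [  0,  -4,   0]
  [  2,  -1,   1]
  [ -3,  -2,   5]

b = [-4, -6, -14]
x = [-1, 1, -3]

Row reduce the augmented matrix [A|b]:
Swap R1 ↔ R2
R3 → R3 + (3/2)·R1
R3 → R3 - (7/8)·R2
REF = 
  [    2,    -1,     1,    -6]
  [    0,    -4,     0,    -4]
  [    0,     0,  13/2, -39/2]

Back-substitution:
x₃ = (-39/2) / (13/2) = -3
x₂ = (-4 - (0)(-3)) / (-4) = 1
x₁ = (-6 - (-1)(1) - (1)(-3)) / 2 = -1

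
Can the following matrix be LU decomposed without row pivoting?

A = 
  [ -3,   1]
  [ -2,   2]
Yes.
A[1,1] = -3 ≠ 0, so Gaussian elimination proceeds without a row swap: multiplier ℓ₂₁ = (-2)/(-3) = 2/3, and U[2,2] = 2 - (2/3)(1) = 4/3.
L = 
  [  1,   0]
  [2/3,   1]
U = 
  [ -3,   1]
  [  0, 4/3]
Check row 2 of LU: [(2/3)(-3), (2/3)(1) + (4/3)] = [-2, 2] = row 2 of A ✓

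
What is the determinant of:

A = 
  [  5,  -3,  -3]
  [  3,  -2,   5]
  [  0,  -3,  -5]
Cofactor expansion along row 1:
det(A) = (5)·((-2)(-5) - (5)(-3)) - (-3)·((3)(-5) - (5)(0)) + (-3)·((3)(-3) - (-2)(0))
  = (5)(25) - (-3)(-15) + (-3)(-9)
  = 107

det(A) = 107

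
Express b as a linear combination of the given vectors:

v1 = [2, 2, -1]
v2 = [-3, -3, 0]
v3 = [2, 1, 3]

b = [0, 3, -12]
c1 = 3, c2 = 0, c3 = -3

b = 3·v1 + 0·v2 + -3·v3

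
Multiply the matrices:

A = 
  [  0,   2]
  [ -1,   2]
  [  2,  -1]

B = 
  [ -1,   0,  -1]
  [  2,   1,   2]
A is 3×2 and B is 2×3, so AB is 3×3. Each entry is (row of A)·(column of B):
AB[1,1] = (0)(-1) + (2)(2) = 4
AB[1,2] = (0)(0) + (2)(1) = 2
AB[1,3] = (0)(-1) + (2)(2) = 4
AB[2,1] = (-1)(-1) + (2)(2) = 5
AB[2,2] = (-1)(0) + (2)(1) = 2
AB[2,3] = (-1)(-1) + (2)(2) = 5
AB[3,1] = (2)(-1) + (-1)(2) = -4
AB[3,2] = (2)(0) + (-1)(1) = -1
AB[3,3] = (2)(-1) + (-1)(2) = -4

AB = 
  [  4,   2,   4]
  [  5,   2,   5]
  [ -4,  -1,  -4]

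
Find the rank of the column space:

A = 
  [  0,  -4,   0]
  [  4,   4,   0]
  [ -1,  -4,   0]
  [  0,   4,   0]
dim(Col(A)) = 2

Row reduce:
Swap R1 ↔ R2
R3 → R3 + (1/4)·R1
R3 → R3 - (3/4)·R2
R4 → R4 + (1)·R2
REF = 
  [  4,   4,   0]
  [  0,  -4,   0]
  [  0,   0,   0]
  [  0,   0,   0]
Pivot columns: 1, 2 → 2 pivots.
dim(Col(A)) = number of pivot columns = 2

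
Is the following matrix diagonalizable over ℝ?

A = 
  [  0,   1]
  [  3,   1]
Yes

tr(A) = 1, det(A) = -3
Characteristic polynomial: λ² - tr(A)λ + det(A) = λ² - λ - 3
λ² - λ - 3 = 0  ⇒  λ = (1 ± √((-1)² - 4·(-3)))/2 = (1 ± √(13))/2
  = (1 + √13)/2,  (1 - √13)/2
Eigenvalues: (1 + √13)/2, (1 - √13)/2  (≈ 2.303, -1.303)
The two irrational eigenvalues are distinct (simple), so each has alg. mult. = geom. mult. = 1.
Sum of geometric multiplicities equals n, so A has n independent eigenvectors.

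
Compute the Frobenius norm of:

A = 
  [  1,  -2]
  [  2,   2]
||A||_F = 3.606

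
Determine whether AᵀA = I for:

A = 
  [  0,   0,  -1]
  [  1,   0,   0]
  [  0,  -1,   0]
Yes

AᵀA = 
  [  1,   0,   0]
  [  0,   1,   0]
  [  0,   0,   1]
= I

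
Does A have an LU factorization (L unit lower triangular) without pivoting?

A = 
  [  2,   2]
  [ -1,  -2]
Yes.
A[1,1] = 2 ≠ 0, so Gaussian elimination proceeds without a row swap: multiplier ℓ₂₁ = (-1)/(2) = -1/2, and U[2,2] = -2 - (-1/2)(2) = -1.
L = 
  [   1,    0]
  [-1/2,    1]
U = 
  [  2,   2]
  [  0,  -1]
Check row 2 of LU: [(-1/2)(2), (-1/2)(2) + (-1)] = [-1, -2] = row 2 of A ✓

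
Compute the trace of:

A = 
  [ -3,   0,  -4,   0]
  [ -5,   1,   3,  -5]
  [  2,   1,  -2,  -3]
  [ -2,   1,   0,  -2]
-6

tr(A) = -3 + 1 + -2 + -2 = -6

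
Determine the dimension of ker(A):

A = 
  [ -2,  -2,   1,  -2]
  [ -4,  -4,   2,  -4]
nullity(A) = 3

Row reduce:
R2 → R2 - (2)·R1
REF = 
  [ -2,  -2,   1,  -2]
  [  0,   0,   0,   0]
Pivot columns: 1 → 1 pivot.
rank(A) = 1, so nullity(A) = 4 - 1 = 3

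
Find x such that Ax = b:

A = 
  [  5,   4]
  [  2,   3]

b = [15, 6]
x = [3, 0]

Row reduce the augmented matrix [A|b]:
R2 → R2 - (2/5)·R1
REF = 
  [  5,   4,  15]
  [  0, 7/5,   0]

Back-substitution:
x₂ = 0 / (7/5) = 0
x₁ = (15 - (4)(0)) / 5 = 3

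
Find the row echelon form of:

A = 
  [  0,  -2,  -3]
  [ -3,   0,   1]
Row operations:
Swap R1 ↔ R2

Resulting echelon form:
REF = 
  [ -3,   0,   1]
  [  0,  -2,  -3]

Rank = 2 (number of non-zero pivot rows).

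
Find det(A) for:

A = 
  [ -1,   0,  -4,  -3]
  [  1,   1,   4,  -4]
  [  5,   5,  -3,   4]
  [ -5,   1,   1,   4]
1102

Cofactor expansion along row 1: det(A) = a₁₁M₁₁ - a₁₂M₁₂ + a₁₃M₁₃ - a₁₄M₁₄

M₁₁ = det[[1, 4, -4]; [5, -3, 4]; [1, 1, 4]]
  = (1)·((-3)(4) - (4)(1)) - (4)·((5)(4) - (4)(1)) + (-4)·((5)(1) - (-3)(1))
  = (1)(-16) - (4)(16) + (-4)(8)
  = -112
M₁₂ = det[[1, 4, -4]; [5, -3, 4]; [-5, 1, 4]]
  = (1)·((-3)(4) - (4)(1)) - (4)·((5)(4) - (4)(-5)) + (-4)·((5)(1) - (-3)(-5))
  = (1)(-16) - (4)(40) + (-4)(-10)
  = -136
M₁₃ = det[[1, 1, -4]; [5, 5, 4]; [-5, 1, 4]]
  = (1)·((5)(4) - (4)(1)) - (1)·((5)(4) - (4)(-5)) + (-4)·((5)(1) - (5)(-5))
  = (1)(16) - (1)(40) + (-4)(30)
  = -144
M₁₄ = det[[1, 1, 4]; [5, 5, -3]; [-5, 1, 1]]
  = (1)·((5)(1) - (-3)(1)) - (1)·((5)(1) - (-3)(-5)) + (4)·((5)(1) - (5)(-5))
  = (1)(8) - (1)(-10) + (4)(30)
  = 138

det(A) = (-1)(-112) - (0)(-136) + (-4)(-144) - (-3)(138) = 1102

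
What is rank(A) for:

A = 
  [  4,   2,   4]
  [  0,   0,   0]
Row reduce:
(no row operations needed)
REF = 
  [  4,   2,   4]
  [  0,   0,   0]
Pivot columns: 1 → 1 pivot.

rank(A) = 1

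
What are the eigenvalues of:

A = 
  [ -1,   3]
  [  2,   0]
tr(A) = -1, det(A) = -6
Characteristic polynomial: λ² - tr(A)λ + det(A) = λ² + λ - 6
λ² + λ - 6 = (λ + 3)(λ - 2)

λ = 2, -3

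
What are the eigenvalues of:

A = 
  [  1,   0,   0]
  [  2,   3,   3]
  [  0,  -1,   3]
λ = 1, 3 + i√3, 3 - i√3  (≈ 1, 3 + 1.732i, 3 - 1.732i)

Characteristic polynomial: det(λI - A) = λ³ - 7λ² + 18λ - 12
Testing integer divisors of the constant term: p(1) = 0, so (λ - 1) is a factor:
p(λ) = (λ - 1)(λ² - 6λ + 12)
λ² - 6λ + 12 = 0  ⇒  λ = (6 ± √((-6)² - 4·(12)))/2 = (6 ± √(-12))/2
  = 3 + i√3,  3 - i√3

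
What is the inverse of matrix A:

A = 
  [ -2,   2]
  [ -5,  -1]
det(A) = (-2)(-1) - (2)(-5) = 12
For a 2×2 matrix, A⁻¹ = (1/det(A)) · [[d, -b], [-c, a]]
    = (1/12) · [[-1, -2], [5, -2]]

A⁻¹ = 
  [-1/12,  -1/6]
  [ 5/12,  -1/6]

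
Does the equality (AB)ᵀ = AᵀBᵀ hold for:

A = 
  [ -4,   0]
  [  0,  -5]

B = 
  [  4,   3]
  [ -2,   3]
No

(AB)ᵀ = 
  [-16,  10]
  [-12, -15]

AᵀBᵀ = 
  [-16,   8]
  [-15, -15]

The two matrices differ, so (AB)ᵀ ≠ AᵀBᵀ in general. The correct identity is (AB)ᵀ = BᵀAᵀ.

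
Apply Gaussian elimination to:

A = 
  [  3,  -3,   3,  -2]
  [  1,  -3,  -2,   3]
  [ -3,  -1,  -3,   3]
Row operations:
R2 → R2 - (1/3)·R1
R3 → R3 + (1)·R1
R3 → R3 - (2)·R2

Resulting echelon form:
REF = 
  [    3,    -3,     3,    -2]
  [    0,    -2,    -3,  11/3]
  [    0,     0,     6, -19/3]

Rank = 3 (number of non-zero pivot rows).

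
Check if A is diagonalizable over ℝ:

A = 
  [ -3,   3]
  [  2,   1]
Yes

tr(A) = -2, det(A) = -9
Characteristic polynomial: λ² - tr(A)λ + det(A) = λ² + 2λ - 9
λ² + 2λ - 9 = 0  ⇒  λ = (-2 ± √((2)² - 4·(-9)))/2 = (-2 ± √(40))/2
  = -1 + √10,  -1 - √10
Eigenvalues: -1 + √10, -1 - √10  (≈ 2.162, -4.162)
The two irrational eigenvalues are distinct (simple), so each has alg. mult. = geom. mult. = 1.
Sum of geometric multiplicities equals n, so A has n independent eigenvectors.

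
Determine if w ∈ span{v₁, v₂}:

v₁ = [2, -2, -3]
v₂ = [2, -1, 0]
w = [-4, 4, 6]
Yes

Form the augmented matrix and row-reduce:
[v₁|v₂|w] = 
  [  2,   2,  -4]
  [ -2,  -1,   4]
  [ -3,   0,   6]
R2 → R2 + (1)·R1
R3 → R3 + (3/2)·R1
R3 → R3 - (3)·R2
REF = 
  [  2,   2,  -4]
  [  0,   1,   0]
  [  0,   0,   0]

No row of the form [0 0 | nonzero], so the system is consistent. Back-substitution gives c₁ = -2, c₂ = 0: w = (-2)·v₁ + (0)·v₂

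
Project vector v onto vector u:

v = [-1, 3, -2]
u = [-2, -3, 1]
proj_u(v) = [9/7, 27/14, -9/14]

v·u = (-1)(-2) + (3)(-3) + (-2)(1) = -9
u·u = (-2)² + (-3)² + (1)² = 14
proj_u(v) = (v·u / u·u) × u = (-9/14) × u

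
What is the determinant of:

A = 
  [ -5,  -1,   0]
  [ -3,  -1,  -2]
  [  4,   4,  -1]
-34

Cofactor expansion along row 1:
det(A) = (-5)·((-1)(-1) - (-2)(4)) - (-1)·((-3)(-1) - (-2)(4)) + (0)·((-3)(4) - (-1)(4))
  = (-5)(9) - (-1)(11) + (0)(-8)
  = -34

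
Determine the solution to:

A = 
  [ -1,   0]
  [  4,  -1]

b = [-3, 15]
x = [3, -3]

Row reduce the augmented matrix [A|b]:
R2 → R2 + (4)·R1
REF = 
  [ -1,   0,  -3]
  [  0,  -1,   3]

Back-substitution:
x₂ = 3 / (-1) = -3
x₁ = (-3 - (0)(-3)) / (-1) = 3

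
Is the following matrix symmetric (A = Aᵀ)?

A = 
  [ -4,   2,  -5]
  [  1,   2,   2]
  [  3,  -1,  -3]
No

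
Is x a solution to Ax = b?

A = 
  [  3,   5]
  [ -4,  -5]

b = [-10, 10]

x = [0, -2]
Yes

Ax = [-10, 10] = b ✓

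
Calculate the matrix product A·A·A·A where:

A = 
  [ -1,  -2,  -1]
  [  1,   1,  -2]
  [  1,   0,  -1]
A² = A·A:
A²[1,1] = (-1)(-1) + (-2)(1) + (-1)(1) = -2
A²[1,2] = (-1)(-2) + (-2)(1) + (-1)(0) = 0
A²[1,3] = (-1)(-1) + (-2)(-2) + (-1)(-1) = 6
A²[2,1] = (1)(-1) + (1)(1) + (-2)(1) = -2
A²[2,2] = (1)(-2) + (1)(1) + (-2)(0) = -1
A²[2,3] = (1)(-1) + (1)(-2) + (-2)(-1) = -1
A²[3,1] = (1)(-1) + (0)(1) + (-1)(1) = -2
A²[3,2] = (1)(-2) + (0)(1) + (-1)(0) = -2
A²[3,3] = (1)(-1) + (0)(-2) + (-1)(-1) = 0
A² = 
  [ -2,   0,   6]
  [ -2,  -1,  -1]
  [ -2,  -2,   0]

A^3 = A^2·A:
A^3[1,1] = (-2)(-1) + (0)(1) + (6)(1) = 8
A^3[1,2] = (-2)(-2) + (0)(1) + (6)(0) = 4
A^3[1,3] = (-2)(-1) + (0)(-2) + (6)(-1) = -4
A^3[2,1] = (-2)(-1) + (-1)(1) + (-1)(1) = 0
A^3[2,2] = (-2)(-2) + (-1)(1) + (-1)(0) = 3
A^3[2,3] = (-2)(-1) + (-1)(-2) + (-1)(-1) = 5
A^3[3,1] = (-2)(-1) + (-2)(1) + (0)(1) = 0
A^3[3,2] = (-2)(-2) + (-2)(1) + (0)(0) = 2
A^3[3,3] = (-2)(-1) + (-2)(-2) + (0)(-1) = 6
A^3 = 
  [  8,   4,  -4]
  [  0,   3,   5]
  [  0,   2,   6]

A^4 = A^3·A:
A^4[1,1] = (8)(-1) + (4)(1) + (-4)(1) = -8
A^4[1,2] = (8)(-2) + (4)(1) + (-4)(0) = -12
A^4[1,3] = (8)(-1) + (4)(-2) + (-4)(-1) = -12
A^4[2,1] = (0)(-1) + (3)(1) + (5)(1) = 8
A^4[2,2] = (0)(-2) + (3)(1) + (5)(0) = 3
A^4[2,3] = (0)(-1) + (3)(-2) + (5)(-1) = -11
A^4[3,1] = (0)(-1) + (2)(1) + (6)(1) = 8
A^4[3,2] = (0)(-2) + (2)(1) + (6)(0) = 2
A^4[3,3] = (0)(-1) + (2)(-2) + (6)(-1) = -10
A^4 = 
  [ -8, -12, -12]
  [  8,   3, -11]
  [  8,   2, -10]

Therefore
A^4 = 
  [ -8, -12, -12]
  [  8,   3, -11]
  [  8,   2, -10]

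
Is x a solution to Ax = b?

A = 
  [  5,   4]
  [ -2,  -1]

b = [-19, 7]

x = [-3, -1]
Yes

Ax = [-19, 7] = b ✓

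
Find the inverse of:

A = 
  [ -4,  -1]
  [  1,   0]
det(A) = (-4)(0) - (-1)(1) = 1
For a 2×2 matrix, A⁻¹ = (1/det(A)) · [[d, -b], [-c, a]]
    = (1) · [[0, 1], [-1, -4]]

A⁻¹ = 
  [  0,   1]
  [ -1,  -4]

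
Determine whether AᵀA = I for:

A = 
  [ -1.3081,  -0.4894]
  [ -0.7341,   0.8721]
No

AᵀA = 
  [  2.2500,   0]
  [  0,   1.0001]
≠ I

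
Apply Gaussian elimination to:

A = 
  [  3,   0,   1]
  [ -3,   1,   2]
Row operations:
R2 → R2 + (1)·R1

Resulting echelon form:
REF = 
  [  3,   0,   1]
  [  0,   1,   3]

Rank = 2 (number of non-zero pivot rows).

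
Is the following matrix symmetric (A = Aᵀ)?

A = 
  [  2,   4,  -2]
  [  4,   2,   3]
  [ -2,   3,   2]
Yes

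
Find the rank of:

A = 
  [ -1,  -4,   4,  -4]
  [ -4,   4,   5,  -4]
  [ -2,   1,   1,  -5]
rank(A) = 3

Row reduce:
R2 → R2 - (4)·R1
R3 → R3 - (2)·R1
R3 → R3 - (9/20)·R2
REF = 
  [    -1,     -4,      4,     -4]
  [     0,     20,    -11,     12]
  [     0,      0, -41/20,  -12/5]
Pivot columns: 1, 2, 3 → 3 pivots.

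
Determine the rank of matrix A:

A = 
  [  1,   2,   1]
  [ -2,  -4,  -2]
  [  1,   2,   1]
Row reduce:
R2 → R2 + (2)·R1
R3 → R3 - (1)·R1
REF = 
  [  1,   2,   1]
  [  0,   0,   0]
  [  0,   0,   0]
Pivot columns: 1 → 1 pivot.

rank(A) = 1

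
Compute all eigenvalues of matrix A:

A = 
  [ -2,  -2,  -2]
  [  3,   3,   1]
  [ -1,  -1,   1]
λ = 0, 2, 0

Characteristic polynomial: det(λI - A) = λ³ - 2λ²
The constant term is 0, so λ = 0 is a root: p(λ) = λ(λ² - 2λ)
λ² - 2λ = λ(λ - 2)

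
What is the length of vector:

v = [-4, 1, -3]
5.099

||v||₂ = √((-4)² + (1)² + (-3)²) = √26 = 5.099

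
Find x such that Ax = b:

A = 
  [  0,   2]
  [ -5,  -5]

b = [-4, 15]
x = [-1, -2]

Row reduce the augmented matrix [A|b]:
Swap R1 ↔ R2
REF = 
  [ -5,  -5,  15]
  [  0,   2,  -4]

Back-substitution:
x₂ = (-4) / 2 = -2
x₁ = (15 - (-5)(-2)) / (-5) = -1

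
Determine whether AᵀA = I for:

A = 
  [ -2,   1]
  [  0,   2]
No

AᵀA = 
  [  4,  -2]
  [ -2,   5]
≠ I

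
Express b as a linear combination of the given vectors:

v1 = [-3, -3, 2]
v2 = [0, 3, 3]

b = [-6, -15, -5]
c1 = 2, c2 = -3

b = 2·v1 + -3·v2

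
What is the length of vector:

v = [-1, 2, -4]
4.583

||v||₂ = √((-1)² + (2)² + (-4)²) = √21 = 4.583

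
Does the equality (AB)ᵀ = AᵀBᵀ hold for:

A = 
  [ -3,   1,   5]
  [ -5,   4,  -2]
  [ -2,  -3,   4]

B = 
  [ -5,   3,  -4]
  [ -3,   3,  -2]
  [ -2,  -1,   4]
No

(AB)ᵀ = 
  [  2,  17,  11]
  [-11,  -1, -19]
  [ 30,   4,  30]

AᵀBᵀ = 
  [  8,  -2,   3]
  [ 19,  15, -18]
  [-47, -29,   8]

The two matrices differ, so (AB)ᵀ ≠ AᵀBᵀ in general. The correct identity is (AB)ᵀ = BᵀAᵀ.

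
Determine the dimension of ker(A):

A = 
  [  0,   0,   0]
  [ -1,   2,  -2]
nullity(A) = 2

Row reduce:
Swap R1 ↔ R2
REF = 
  [ -1,   2,  -2]
  [  0,   0,   0]
Pivot columns: 1 → 1 pivot.
rank(A) = 1, so nullity(A) = 3 - 1 = 2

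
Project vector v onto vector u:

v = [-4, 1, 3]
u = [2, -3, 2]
proj_u(v) = [-10/17, 15/17, -10/17]

v·u = (-4)(2) + (1)(-3) + (3)(2) = -5
u·u = (2)² + (-3)² + (2)² = 17
proj_u(v) = (v·u / u·u) × u = (-5/17) × u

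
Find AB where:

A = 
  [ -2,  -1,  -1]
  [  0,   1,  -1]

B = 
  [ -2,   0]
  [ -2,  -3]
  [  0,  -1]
AB = 
  [  6,   4]
  [ -2,  -2]

A is 2×3 and B is 3×2, so AB is 2×2. Each entry is (row of A)·(column of B):
AB[1,1] = (-2)(-2) + (-1)(-2) + (-1)(0) = 6
AB[1,2] = (-2)(0) + (-1)(-3) + (-1)(-1) = 4
AB[2,1] = (0)(-2) + (1)(-2) + (-1)(0) = -2
AB[2,2] = (0)(0) + (1)(-3) + (-1)(-1) = -2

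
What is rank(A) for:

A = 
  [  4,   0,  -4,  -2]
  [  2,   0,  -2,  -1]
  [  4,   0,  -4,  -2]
rank(A) = 1

Row reduce:
R2 → R2 - (1/2)·R1
R3 → R3 - (1)·R1
REF = 
  [  4,   0,  -4,  -2]
  [  0,   0,   0,   0]
  [  0,   0,   0,   0]
Pivot columns: 1 → 1 pivot.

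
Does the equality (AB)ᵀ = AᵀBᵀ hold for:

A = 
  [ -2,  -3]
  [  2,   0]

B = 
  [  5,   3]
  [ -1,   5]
No

(AB)ᵀ = 
  [ -7,  10]
  [-21,   6]

AᵀBᵀ = 
  [ -4,  12]
  [-15,   3]

The two matrices differ, so (AB)ᵀ ≠ AᵀBᵀ in general. The correct identity is (AB)ᵀ = BᵀAᵀ.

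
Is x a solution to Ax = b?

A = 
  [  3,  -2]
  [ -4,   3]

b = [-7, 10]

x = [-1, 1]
No

Ax = [-5, 7] ≠ b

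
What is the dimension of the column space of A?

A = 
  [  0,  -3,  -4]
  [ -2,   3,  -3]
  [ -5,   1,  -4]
Row reduce:
Swap R1 ↔ R2
R3 → R3 - (5/2)·R1
R3 → R3 - (13/6)·R2
REF = 
  [  -2,    3,   -3]
  [   0,   -3,   -4]
  [   0,    0, 73/6]
Pivot columns: 1, 2, 3 → 3 pivots.
dim(Col(A)) = number of pivot columns = 3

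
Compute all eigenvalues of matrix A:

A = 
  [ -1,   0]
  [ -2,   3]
tr(A) = 2, det(A) = -3
Characteristic polynomial: λ² - tr(A)λ + det(A) = λ² - 2λ - 3
λ² - 2λ - 3 = (λ + 1)(λ - 3)

λ = 3, -1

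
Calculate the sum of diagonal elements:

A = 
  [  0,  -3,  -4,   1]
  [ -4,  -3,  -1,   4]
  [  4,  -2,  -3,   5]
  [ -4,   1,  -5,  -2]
-8

tr(A) = 0 + -3 + -3 + -2 = -8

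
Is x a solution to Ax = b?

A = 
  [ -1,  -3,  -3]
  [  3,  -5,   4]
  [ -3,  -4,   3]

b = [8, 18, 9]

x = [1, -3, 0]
Yes

Ax = [8, 18, 9] = b ✓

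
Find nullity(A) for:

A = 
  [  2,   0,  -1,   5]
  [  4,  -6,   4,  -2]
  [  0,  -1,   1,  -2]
nullity(A) = 2

Row reduce:
R2 → R2 - (2)·R1
R3 → R3 - (1/6)·R2
REF = 
  [  2,   0,  -1,   5]
  [  0,  -6,   6, -12]
  [  0,   0,   0,   0]
Pivot columns: 1, 2 → 2 pivots.
rank(A) = 2, so nullity(A) = 4 - 2 = 2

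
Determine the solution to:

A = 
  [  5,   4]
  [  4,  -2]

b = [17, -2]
Row reduce the augmented matrix [A|b]:
R2 → R2 - (4/5)·R1
REF = 
  [    5,     4,    17]
  [    0, -26/5, -78/5]

Back-substitution:
x₂ = (-78/5) / (-26/5) = 3
x₁ = (17 - (4)(3)) / 5 = 1

x = [1, 3]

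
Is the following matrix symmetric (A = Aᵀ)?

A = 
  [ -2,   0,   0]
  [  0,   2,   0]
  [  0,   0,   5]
Yes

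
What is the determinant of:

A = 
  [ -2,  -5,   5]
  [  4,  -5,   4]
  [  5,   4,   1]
167

Cofactor expansion along row 1:
det(A) = (-2)·((-5)(1) - (4)(4)) - (-5)·((4)(1) - (4)(5)) + (5)·((4)(4) - (-5)(5))
  = (-2)(-21) - (-5)(-16) + (5)(41)
  = 167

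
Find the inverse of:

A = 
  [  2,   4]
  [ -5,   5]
det(A) = (2)(5) - (4)(-5) = 30
For a 2×2 matrix, A⁻¹ = (1/det(A)) · [[d, -b], [-c, a]]
    = (1/30) · [[5, -4], [5, 2]]

A⁻¹ = 
  [  1/6, -2/15]
  [  1/6,  1/15]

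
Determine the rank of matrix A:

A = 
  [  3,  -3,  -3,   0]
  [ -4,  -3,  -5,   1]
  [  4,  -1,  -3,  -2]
Row reduce:
R2 → R2 + (4/3)·R1
R3 → R3 - (4/3)·R1
R3 → R3 + (3/7)·R2
REF = 
  [    3,    -3,    -3,     0]
  [    0,    -7,    -9,     1]
  [    0,     0, -20/7, -11/7]
Pivot columns: 1, 2, 3 → 3 pivots.

rank(A) = 3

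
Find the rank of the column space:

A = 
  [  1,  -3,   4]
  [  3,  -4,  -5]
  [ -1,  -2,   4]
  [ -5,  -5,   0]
Row reduce:
R2 → R2 - (3)·R1
R3 → R3 + (1)·R1
R4 → R4 + (5)·R1
R3 → R3 + (1)·R2
R4 → R4 + (4)·R2
R4 → R4 - (16/3)·R3
REF = 
  [  1,  -3,   4]
  [  0,   5, -17]
  [  0,   0,  -9]
  [  0,   0,   0]
Pivot columns: 1, 2, 3 → 3 pivots.
dim(Col(A)) = number of pivot columns = 3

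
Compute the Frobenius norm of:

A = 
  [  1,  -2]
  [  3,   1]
||A||_F = 3.873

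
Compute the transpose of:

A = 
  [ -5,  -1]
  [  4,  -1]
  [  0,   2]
Aᵀ = 
  [ -5,   4,   0]
  [ -1,  -1,   2]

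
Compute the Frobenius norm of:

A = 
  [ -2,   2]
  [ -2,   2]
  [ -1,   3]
||A||_F = 5.099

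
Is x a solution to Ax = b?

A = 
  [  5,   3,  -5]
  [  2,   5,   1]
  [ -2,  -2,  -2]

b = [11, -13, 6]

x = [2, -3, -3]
No

Ax = [16, -14, 8] ≠ b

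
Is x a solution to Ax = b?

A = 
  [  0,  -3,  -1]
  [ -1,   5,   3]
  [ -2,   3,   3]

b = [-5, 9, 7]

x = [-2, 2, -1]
Yes

Ax = [-5, 9, 7] = b ✓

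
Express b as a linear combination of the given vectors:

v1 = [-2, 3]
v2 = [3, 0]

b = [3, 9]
c1 = 3, c2 = 3

b = 3·v1 + 3·v2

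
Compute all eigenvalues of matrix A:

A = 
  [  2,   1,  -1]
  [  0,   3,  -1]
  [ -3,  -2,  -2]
Characteristic polynomial: det(λI - A) = λ³ - 3λ² - 9λ + 22
Testing integer divisors of the constant term: p(2) = 0, so (λ - 2) is a factor:
p(λ) = (λ - 2)(λ² - λ - 11)
λ² - λ - 11 = 0  ⇒  λ = (1 ± √((-1)² - 4·(-11)))/2 = (1 ± √(45))/2
  = (1 + 3√5)/2,  (1 - 3√5)/2

λ = 2, (1 + 3√5)/2, (1 - 3√5)/2  (≈ 2, 3.854, -2.854)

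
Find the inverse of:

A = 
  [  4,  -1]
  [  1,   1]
det(A) = (4)(1) - (-1)(1) = 5
For a 2×2 matrix, A⁻¹ = (1/det(A)) · [[d, -b], [-c, a]]
    = (1/5) · [[1, 1], [-1, 4]]

A⁻¹ = 
  [ 1/5,  1/5]
  [-1/5,  4/5]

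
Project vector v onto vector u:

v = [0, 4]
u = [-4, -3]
v·u = (0)(-4) + (4)(-3) = -12
u·u = (-4)² + (-3)² = 25
proj_u(v) = (v·u / u·u) × u = (-12/25) × u

proj_u(v) = [48/25, 36/25]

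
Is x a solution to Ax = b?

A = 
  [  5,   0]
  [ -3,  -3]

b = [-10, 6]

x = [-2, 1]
No

Ax = [-10, 3] ≠ b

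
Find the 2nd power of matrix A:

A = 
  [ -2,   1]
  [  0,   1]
A² = A·A:
A²[1,1] = (-2)(-2) + (1)(0) = 4
A²[1,2] = (-2)(1) + (1)(1) = -1
A²[2,1] = (0)(-2) + (1)(0) = 0
A²[2,2] = (0)(1) + (1)(1) = 1
A² = 
  [  4,  -1]
  [  0,   1]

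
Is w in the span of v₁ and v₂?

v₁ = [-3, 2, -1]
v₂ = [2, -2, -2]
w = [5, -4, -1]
Yes

Form the augmented matrix and row-reduce:
[v₁|v₂|w] = 
  [ -3,   2,   5]
  [  2,  -2,  -4]
  [ -1,  -2,  -1]
R2 → R2 + (2/3)·R1
R3 → R3 - (1/3)·R1
R3 → R3 - (4)·R2
REF = 
  [  -3,    2,    5]
  [   0, -2/3, -2/3]
  [   0,    0,    0]

No row of the form [0 0 | nonzero], so the system is consistent. Back-substitution gives c₁ = -1, c₂ = 1: w = (-1)·v₁ + (1)·v₂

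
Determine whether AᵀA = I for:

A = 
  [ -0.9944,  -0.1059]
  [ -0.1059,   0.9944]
Yes

AᵀA = 
  [  1,   0]
  [  0,   1]
≈ I (equal to I up to the 4-dp rounding of the entries)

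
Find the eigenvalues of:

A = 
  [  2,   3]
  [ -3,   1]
λ = (3 + i√35)/2, (3 - i√35)/2  (≈ 1.5 + 2.958i, 1.5 - 2.958i)

tr(A) = 3, det(A) = 11
Characteristic polynomial: λ² - tr(A)λ + det(A) = λ² - 3λ + 11
λ² - 3λ + 11 = 0  ⇒  λ = (3 ± √((-3)² - 4·(11)))/2 = (3 ± √(-35))/2
  = (3 + i√35)/2,  (3 - i√35)/2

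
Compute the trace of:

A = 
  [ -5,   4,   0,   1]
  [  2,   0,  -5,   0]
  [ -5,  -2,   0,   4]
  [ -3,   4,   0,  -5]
-10

tr(A) = -5 + 0 + 0 + -5 = -10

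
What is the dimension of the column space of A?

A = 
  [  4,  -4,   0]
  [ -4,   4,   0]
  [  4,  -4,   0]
dim(Col(A)) = 1

Row reduce:
R2 → R2 + (1)·R1
R3 → R3 - (1)·R1
REF = 
  [  4,  -4,   0]
  [  0,   0,   0]
  [  0,   0,   0]
Pivot columns: 1 → 1 pivot.
dim(Col(A)) = number of pivot columns = 1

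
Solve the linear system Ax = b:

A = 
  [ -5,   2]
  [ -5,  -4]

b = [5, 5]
Row reduce the augmented matrix [A|b]:
R2 → R2 - (1)·R1
REF = 
  [ -5,   2,   5]
  [  0,  -6,   0]

Back-substitution:
x₂ = 0 / (-6) = 0
x₁ = (5 - (2)(0)) / (-5) = -1

x = [-1, 0]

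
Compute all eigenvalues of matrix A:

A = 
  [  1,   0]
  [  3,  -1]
tr(A) = 0, det(A) = -1
Characteristic polynomial: λ² - tr(A)λ + det(A) = λ² - 1
λ² - 1 = (λ + 1)(λ - 1)

λ = 1, -1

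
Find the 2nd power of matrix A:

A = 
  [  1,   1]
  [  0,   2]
A² = A·A:
A²[1,1] = (1)(1) + (1)(0) = 1
A²[1,2] = (1)(1) + (1)(2) = 3
A²[2,1] = (0)(1) + (2)(0) = 0
A²[2,2] = (0)(1) + (2)(2) = 4
A² = 
  [  1,   3]
  [  0,   4]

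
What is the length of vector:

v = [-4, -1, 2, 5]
6.782

||v||₂ = √((-4)² + (-1)² + (2)² + (5)²) = √46 = 6.782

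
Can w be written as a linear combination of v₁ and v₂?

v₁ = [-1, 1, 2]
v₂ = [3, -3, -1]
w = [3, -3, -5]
Yes

Form the augmented matrix and row-reduce:
[v₁|v₂|w] = 
  [ -1,   3,   3]
  [  1,  -3,  -3]
  [  2,  -1,  -5]
R2 → R2 + (1)·R1
R3 → R3 + (2)·R1
Swap R2 ↔ R3
REF = 
  [ -1,   3,   3]
  [  0,   5,   1]
  [  0,   0,   0]

No row of the form [0 0 | nonzero], so the system is consistent. Back-substitution gives c₁ = -12/5, c₂ = 1/5: w = (-12/5)·v₁ + (1/5)·v₂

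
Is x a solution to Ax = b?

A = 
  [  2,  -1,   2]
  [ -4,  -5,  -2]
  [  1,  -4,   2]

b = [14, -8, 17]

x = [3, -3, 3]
No

Ax = [15, -3, 21] ≠ b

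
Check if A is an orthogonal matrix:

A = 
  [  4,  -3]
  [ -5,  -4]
No

AᵀA = 
  [ 41,   8]
  [  8,  25]
≠ I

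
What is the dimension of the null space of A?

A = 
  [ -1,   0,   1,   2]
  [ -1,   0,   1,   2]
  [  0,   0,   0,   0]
nullity(A) = 3

Row reduce:
R2 → R2 - (1)·R1
REF = 
  [ -1,   0,   1,   2]
  [  0,   0,   0,   0]
  [  0,   0,   0,   0]
Pivot columns: 1 → 1 pivot.
rank(A) = 1, so nullity(A) = 4 - 1 = 3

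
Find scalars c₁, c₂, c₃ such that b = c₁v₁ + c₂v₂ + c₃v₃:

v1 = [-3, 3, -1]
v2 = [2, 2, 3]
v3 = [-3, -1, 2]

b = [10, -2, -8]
c1 = -1, c2 = -1, c3 = -3

b = -1·v1 + -1·v2 + -3·v3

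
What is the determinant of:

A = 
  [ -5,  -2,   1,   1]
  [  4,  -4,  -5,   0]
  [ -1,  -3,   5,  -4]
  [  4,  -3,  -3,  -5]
-758

Cofactor expansion along row 1: det(A) = a₁₁M₁₁ - a₁₂M₁₂ + a₁₃M₁₃ - a₁₄M₁₄

M₁₁ = det[[-4, -5, 0]; [-3, 5, -4]; [-3, -3, -5]]
  = (-4)·((5)(-5) - (-4)(-3)) - (-5)·((-3)(-5) - (-4)(-3)) + (0)·((-3)(-3) - (5)(-3))
  = (-4)(-37) - (-5)(3) + (0)(24)
  = 163
M₁₂ = det[[4, -5, 0]; [-1, 5, -4]; [4, -3, -5]]
  = (4)·((5)(-5) - (-4)(-3)) - (-5)·((-1)(-5) - (-4)(4)) + (0)·((-1)(-3) - (5)(4))
  = (4)(-37) - (-5)(21) + (0)(-17)
  = -43
M₁₃ = det[[4, -4, 0]; [-1, -3, -4]; [4, -3, -5]]
  = (4)·((-3)(-5) - (-4)(-3)) - (-4)·((-1)(-5) - (-4)(4)) + (0)·((-1)(-3) - (-3)(4))
  = (4)(3) - (-4)(21) + (0)(15)
  = 96
M₁₄ = det[[4, -4, -5]; [-1, -3, 5]; [4, -3, -3]]
  = (4)·((-3)(-3) - (5)(-3)) - (-4)·((-1)(-3) - (5)(4)) + (-5)·((-1)(-3) - (-3)(4))
  = (4)(24) - (-4)(-17) + (-5)(15)
  = -47

det(A) = (-5)(163) - (-2)(-43) + (1)(96) - (1)(-47) = -758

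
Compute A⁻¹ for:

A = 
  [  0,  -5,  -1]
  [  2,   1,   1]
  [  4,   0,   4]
det(A) = (0)·((1)(4) - (1)(0)) - (-5)·((2)(4) - (1)(4)) + (-1)·((2)(0) - (1)(4))
  = (0)(4) - (-5)(4) + (-1)(-4)
  = 24
det(A) = 24 ≠ 0, so A is invertible.

Cofactors Cᵢⱼ = (-1)ⁱ⁺ʲ·Mᵢⱼ:
C = 
  [  4,  -4,  -4]
  [ 20,   4, -20]
  [ -4,  -2,  10]

adj(A) = Cᵀ:
adj(A) = 
  [  4,  20,  -4]
  [ -4,   4,  -2]
  [ -4, -20,  10]

A⁻¹ = (1/24) · adj(A):
A⁻¹ = 
  [  1/6,   5/6,  -1/6]
  [ -1/6,   1/6, -1/12]
  [ -1/6,  -5/6,  5/12]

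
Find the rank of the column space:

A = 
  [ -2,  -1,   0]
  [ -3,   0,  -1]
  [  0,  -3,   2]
dim(Col(A)) = 2

Row reduce:
R2 → R2 - (3/2)·R1
R3 → R3 + (2)·R2
REF = 
  [ -2,  -1,   0]
  [  0, 3/2,  -1]
  [  0,   0,   0]
Pivot columns: 1, 2 → 2 pivots.
dim(Col(A)) = number of pivot columns = 2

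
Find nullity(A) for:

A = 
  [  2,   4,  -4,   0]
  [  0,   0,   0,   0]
nullity(A) = 3

Row reduce:
(no row operations needed)
REF = 
  [  2,   4,  -4,   0]
  [  0,   0,   0,   0]
Pivot columns: 1 → 1 pivot.
rank(A) = 1, so nullity(A) = 4 - 1 = 3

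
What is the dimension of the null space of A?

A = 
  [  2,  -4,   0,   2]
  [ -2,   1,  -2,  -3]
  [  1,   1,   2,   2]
nullity(A) = 2

Row reduce:
R2 → R2 + (1)·R1
R3 → R3 - (1/2)·R1
R3 → R3 + (1)·R2
REF = 
  [  2,  -4,   0,   2]
  [  0,  -3,  -2,  -1]
  [  0,   0,   0,   0]
Pivot columns: 1, 2 → 2 pivots.
rank(A) = 2, so nullity(A) = 4 - 2 = 2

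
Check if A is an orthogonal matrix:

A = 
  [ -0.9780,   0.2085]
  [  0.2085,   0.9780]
Yes

AᵀA = 
  [  1,   0]
  [  0,   1]
≈ I (equal to I up to the 4-dp rounding of the entries)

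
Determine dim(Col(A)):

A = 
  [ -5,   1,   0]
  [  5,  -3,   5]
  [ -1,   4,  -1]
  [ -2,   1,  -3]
dim(Col(A)) = 3

Row reduce:
R2 → R2 + (1)·R1
R3 → R3 - (1/5)·R1
R4 → R4 - (2/5)·R1
R3 → R3 + (19/10)·R2
R4 → R4 + (3/10)·R2
R4 → R4 + (3/17)·R3
REF = 
  [  -5,    1,    0]
  [   0,   -2,    5]
  [   0,    0, 17/2]
  [   0,    0,    0]
Pivot columns: 1, 2, 3 → 3 pivots.
dim(Col(A)) = number of pivot columns = 3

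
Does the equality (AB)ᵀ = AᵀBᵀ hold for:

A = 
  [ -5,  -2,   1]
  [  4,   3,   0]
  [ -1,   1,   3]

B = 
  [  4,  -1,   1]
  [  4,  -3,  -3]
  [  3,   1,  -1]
No

(AB)ᵀ = 
  [-25,  28,   9]
  [ 12, -13,   1]
  [  0,  -5,  -7]

AᵀBᵀ = 
  [-25, -29, -10]
  [-10, -20,  -4]
  [  7,  -5,   0]

The two matrices differ, so (AB)ᵀ ≠ AᵀBᵀ in general. The correct identity is (AB)ᵀ = BᵀAᵀ.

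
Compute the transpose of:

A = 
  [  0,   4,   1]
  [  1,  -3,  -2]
Aᵀ = 
  [  0,   1]
  [  4,  -3]
  [  1,  -2]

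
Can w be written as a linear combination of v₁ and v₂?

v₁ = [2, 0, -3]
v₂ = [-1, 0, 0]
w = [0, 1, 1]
No

Form the augmented matrix and row-reduce:
[v₁|v₂|w] = 
  [  2,  -1,   0]
  [  0,   0,   1]
  [ -3,   0,   1]
R3 → R3 + (3/2)·R1
Swap R2 ↔ R3
REF = 
  [   2,   -1,    0]
  [   0, -3/2,    1]
  [   0,    0,    1]

Row 3 reads [0 0 | 1], i.e. 0 = 1, so the system is inconsistent and w ∉ span{v₁, v₂}.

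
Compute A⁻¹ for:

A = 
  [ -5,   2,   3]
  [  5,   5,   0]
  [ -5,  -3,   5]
det(A) = (-5)·((5)(5) - (0)(-3)) - (2)·((5)(5) - (0)(-5)) + (3)·((5)(-3) - (5)(-5))
  = (-5)(25) - (2)(25) + (3)(10)
  = -145
det(A) = -145 ≠ 0, so A is invertible.

Cofactors Cᵢⱼ = (-1)ⁱ⁺ʲ·Mᵢⱼ:
C = 
  [ 25, -25,  10]
  [-19, -10, -25]
  [-15,  15, -35]

adj(A) = Cᵀ:
adj(A) = 
  [ 25, -19, -15]
  [-25, -10,  15]
  [ 10, -25, -35]

A⁻¹ = (-1/145) · adj(A):
A⁻¹ = 
  [ -5/29, 19/145,   3/29]
  [  5/29,   2/29,  -3/29]
  [ -2/29,   5/29,   7/29]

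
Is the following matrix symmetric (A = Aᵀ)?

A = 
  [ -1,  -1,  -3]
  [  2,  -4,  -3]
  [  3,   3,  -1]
No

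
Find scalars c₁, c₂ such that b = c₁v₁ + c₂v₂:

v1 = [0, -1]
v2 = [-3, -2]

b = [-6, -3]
c1 = -1, c2 = 2

b = -1·v1 + 2·v2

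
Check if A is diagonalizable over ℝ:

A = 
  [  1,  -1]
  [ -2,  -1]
Yes

tr(A) = 0, det(A) = -3
Characteristic polynomial: λ² - tr(A)λ + det(A) = λ² - 3
λ² - 3 = 0  ⇒  λ = (0 ± √((0)² - 4·(-3)))/2 = (0 ± √(12))/2
  = √3,  -√3
Eigenvalues: √3, -√3  (≈ 1.732, -1.732)
The two irrational eigenvalues are distinct (simple), so each has alg. mult. = geom. mult. = 1.
Sum of geometric multiplicities equals n, so A has n independent eigenvectors.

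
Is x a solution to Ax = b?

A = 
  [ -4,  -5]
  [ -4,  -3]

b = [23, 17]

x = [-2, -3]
Yes

Ax = [23, 17] = b ✓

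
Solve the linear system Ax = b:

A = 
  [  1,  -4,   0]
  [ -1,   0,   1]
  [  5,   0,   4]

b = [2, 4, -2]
Row reduce the augmented matrix [A|b]:
R2 → R2 + (1)·R1
R3 → R3 - (5)·R1
R3 → R3 + (5)·R2
REF = 
  [  1,  -4,   0,   2]
  [  0,  -4,   1,   6]
  [  0,   0,   9,  18]

Back-substitution:
x₃ = 18 / 9 = 2
x₂ = (6 - (1)(2)) / (-4) = -1
x₁ = (2 - (-4)(-1) - (0)(2)) / 1 = -2

x = [-2, -1, 2]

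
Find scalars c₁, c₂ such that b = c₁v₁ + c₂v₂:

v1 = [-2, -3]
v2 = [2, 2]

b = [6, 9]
c1 = -3, c2 = 0

b = -3·v1 + 0·v2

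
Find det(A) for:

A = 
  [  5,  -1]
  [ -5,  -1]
-10

For a 2×2 matrix, det = ad - bc = (5)(-1) - (-1)(-5) = -10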